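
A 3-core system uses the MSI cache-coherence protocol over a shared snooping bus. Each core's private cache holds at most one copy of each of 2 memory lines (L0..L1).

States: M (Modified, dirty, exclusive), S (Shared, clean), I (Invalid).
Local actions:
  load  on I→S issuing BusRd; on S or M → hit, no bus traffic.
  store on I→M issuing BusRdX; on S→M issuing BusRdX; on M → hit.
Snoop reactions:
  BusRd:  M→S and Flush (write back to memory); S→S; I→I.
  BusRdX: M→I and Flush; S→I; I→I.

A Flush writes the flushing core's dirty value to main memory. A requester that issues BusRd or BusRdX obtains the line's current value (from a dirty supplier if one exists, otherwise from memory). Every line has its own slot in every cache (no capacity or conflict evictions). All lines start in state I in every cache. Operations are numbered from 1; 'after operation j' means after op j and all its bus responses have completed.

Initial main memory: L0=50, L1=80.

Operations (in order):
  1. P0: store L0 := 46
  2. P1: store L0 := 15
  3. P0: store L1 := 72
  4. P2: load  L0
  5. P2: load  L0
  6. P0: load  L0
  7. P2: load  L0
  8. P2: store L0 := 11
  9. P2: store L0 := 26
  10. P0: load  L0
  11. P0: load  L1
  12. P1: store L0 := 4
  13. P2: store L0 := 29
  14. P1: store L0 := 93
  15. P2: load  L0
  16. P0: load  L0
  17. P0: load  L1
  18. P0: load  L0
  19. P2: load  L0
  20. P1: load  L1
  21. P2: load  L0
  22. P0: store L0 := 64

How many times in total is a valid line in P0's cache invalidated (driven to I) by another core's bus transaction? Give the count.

[1] P0: store L0 := 46 | P0:M(46), P1:I, P2:I | bus: BusRdX
[2] P1: store L0 := 15 | P0:I, P1:M(15), P2:I | bus: BusRdX,Flush
[3] P0: store L1 := 72 | P0:M(72), P1:I, P2:I | bus: BusRdX
[4] P2: load  L0 | P0:I, P1:S(15), P2:S(15) | bus: BusRd,Flush
[5] P2: load  L0 | P0:I, P1:S(15), P2:S(15) | bus: none
[6] P0: load  L0 | P0:S(15), P1:S(15), P2:S(15) | bus: BusRd
[7] P2: load  L0 | P0:S(15), P1:S(15), P2:S(15) | bus: none
[8] P2: store L0 := 11 | P0:I, P1:I, P2:M(11) | bus: BusRdX
[9] P2: store L0 := 26 | P0:I, P1:I, P2:M(26) | bus: none
[10] P0: load  L0 | P0:S(26), P1:I, P2:S(26) | bus: BusRd,Flush
[11] P0: load  L1 | P0:M(72), P1:I, P2:I | bus: none
[12] P1: store L0 := 4 | P0:I, P1:M(4), P2:I | bus: BusRdX
[13] P2: store L0 := 29 | P0:I, P1:I, P2:M(29) | bus: BusRdX,Flush
[14] P1: store L0 := 93 | P0:I, P1:M(93), P2:I | bus: BusRdX,Flush
[15] P2: load  L0 | P0:I, P1:S(93), P2:S(93) | bus: BusRd,Flush
[16] P0: load  L0 | P0:S(93), P1:S(93), P2:S(93) | bus: BusRd
[17] P0: load  L1 | P0:M(72), P1:I, P2:I | bus: none
[18] P0: load  L0 | P0:S(93), P1:S(93), P2:S(93) | bus: none
[19] P2: load  L0 | P0:S(93), P1:S(93), P2:S(93) | bus: none
[20] P1: load  L1 | P0:S(72), P1:S(72), P2:I | bus: BusRd,Flush
[21] P2: load  L0 | P0:S(93), P1:S(93), P2:S(93) | bus: none
[22] P0: store L0 := 64 | P0:M(64), P1:I, P2:I | bus: BusRdX

invalidations = 3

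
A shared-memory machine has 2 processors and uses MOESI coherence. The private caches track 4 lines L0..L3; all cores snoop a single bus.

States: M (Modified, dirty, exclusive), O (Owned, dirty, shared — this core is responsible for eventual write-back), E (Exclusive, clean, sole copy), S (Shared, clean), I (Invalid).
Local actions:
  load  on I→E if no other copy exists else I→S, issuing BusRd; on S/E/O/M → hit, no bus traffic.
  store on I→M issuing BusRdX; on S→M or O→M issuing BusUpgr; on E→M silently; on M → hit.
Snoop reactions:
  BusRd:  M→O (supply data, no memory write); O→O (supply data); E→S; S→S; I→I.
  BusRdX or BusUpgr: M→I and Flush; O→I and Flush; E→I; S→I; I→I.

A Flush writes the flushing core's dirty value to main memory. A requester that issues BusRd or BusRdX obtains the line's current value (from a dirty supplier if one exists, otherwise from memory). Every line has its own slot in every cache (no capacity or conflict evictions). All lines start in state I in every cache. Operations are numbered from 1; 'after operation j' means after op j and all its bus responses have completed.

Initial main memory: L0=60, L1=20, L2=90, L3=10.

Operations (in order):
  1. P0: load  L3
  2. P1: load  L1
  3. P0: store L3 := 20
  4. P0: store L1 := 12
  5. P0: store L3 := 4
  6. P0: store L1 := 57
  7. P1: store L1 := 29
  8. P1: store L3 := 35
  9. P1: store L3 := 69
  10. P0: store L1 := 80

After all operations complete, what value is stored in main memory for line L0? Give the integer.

  op1 P0: load  L3 → E/I on L3; bus BusRd; mem=10
  op2 P1: load  L1 → I/E on L1; bus BusRd; mem=20
  op3 P0: store L3 := 20 → M/I on L3; bus (none); mem=10
  op4 P0: store L1 := 12 → M/I on L1; bus BusRdX; mem=20
  op5 P0: store L3 := 4 → M/I on L3; bus (none); mem=10
  op6 P0: store L1 := 57 → M/I on L1; bus (none); mem=20
  op7 P1: store L1 := 29 → I/M on L1; bus BusRdX Flush; mem=57
  op8 P1: store L3 := 35 → I/M on L3; bus BusRdX Flush; mem=4
  op9 P1: store L3 := 69 → I/M on L3; bus (none); mem=4
  op10 P0: store L1 := 80 → M/I on L1; bus BusRdX Flush; mem=29

memory[L0] = 60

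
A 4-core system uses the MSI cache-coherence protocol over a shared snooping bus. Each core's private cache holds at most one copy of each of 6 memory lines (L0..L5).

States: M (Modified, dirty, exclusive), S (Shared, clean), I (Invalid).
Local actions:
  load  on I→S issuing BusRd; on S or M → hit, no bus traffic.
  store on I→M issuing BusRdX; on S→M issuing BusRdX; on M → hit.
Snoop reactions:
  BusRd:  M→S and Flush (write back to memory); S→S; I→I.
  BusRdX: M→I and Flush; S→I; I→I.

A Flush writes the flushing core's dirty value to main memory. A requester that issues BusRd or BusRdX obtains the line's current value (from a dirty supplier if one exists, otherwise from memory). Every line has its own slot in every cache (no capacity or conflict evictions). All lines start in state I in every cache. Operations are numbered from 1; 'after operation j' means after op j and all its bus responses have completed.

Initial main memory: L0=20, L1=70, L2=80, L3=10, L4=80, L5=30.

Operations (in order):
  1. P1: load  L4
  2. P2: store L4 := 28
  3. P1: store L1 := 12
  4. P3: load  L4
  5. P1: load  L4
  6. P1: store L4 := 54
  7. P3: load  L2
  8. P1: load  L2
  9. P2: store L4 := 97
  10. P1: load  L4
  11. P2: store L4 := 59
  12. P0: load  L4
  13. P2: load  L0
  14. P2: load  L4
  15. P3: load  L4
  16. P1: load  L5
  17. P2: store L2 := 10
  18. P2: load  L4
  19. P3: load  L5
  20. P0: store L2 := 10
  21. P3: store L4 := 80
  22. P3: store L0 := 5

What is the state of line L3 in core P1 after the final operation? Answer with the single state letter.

  op1 P1: load  L4 → I/S/I/I on L4; bus BusRd; mem=80
  op2 P2: store L4 := 28 → I/I/M/I on L4; bus BusRdX; mem=80
  op3 P1: store L1 := 12 → I/M/I/I on L1; bus BusRdX; mem=70
  op4 P3: load  L4 → I/I/S/S on L4; bus BusRd Flush; mem=28
  op5 P1: load  L4 → I/S/S/S on L4; bus BusRd; mem=28
  op6 P1: store L4 := 54 → I/M/I/I on L4; bus BusRdX; mem=28
  op7 P3: load  L2 → I/I/I/S on L2; bus BusRd; mem=80
  op8 P1: load  L2 → I/S/I/S on L2; bus BusRd; mem=80
  op9 P2: store L4 := 97 → I/I/M/I on L4; bus BusRdX Flush; mem=54
  op10 P1: load  L4 → I/S/S/I on L4; bus BusRd Flush; mem=97
  op11 P2: store L4 := 59 → I/I/M/I on L4; bus BusRdX; mem=97
  op12 P0: load  L4 → S/I/S/I on L4; bus BusRd Flush; mem=59
  op13 P2: load  L0 → I/I/S/I on L0; bus BusRd; mem=20
  op14 P2: load  L4 → S/I/S/I on L4; bus (none); mem=59
  op15 P3: load  L4 → S/I/S/S on L4; bus BusRd; mem=59
  op16 P1: load  L5 → I/S/I/I on L5; bus BusRd; mem=30
  op17 P2: store L2 := 10 → I/I/M/I on L2; bus BusRdX; mem=80
  op18 P2: load  L4 → S/I/S/S on L4; bus (none); mem=59
  op19 P3: load  L5 → I/S/I/S on L5; bus BusRd; mem=30
  op20 P0: store L2 := 10 → M/I/I/I on L2; bus BusRdX Flush; mem=10
  op21 P3: store L4 := 80 → I/I/I/M on L4; bus BusRdX; mem=59
  op22 P3: store L0 := 5 → I/I/I/M on L0; bus BusRdX; mem=20

state = I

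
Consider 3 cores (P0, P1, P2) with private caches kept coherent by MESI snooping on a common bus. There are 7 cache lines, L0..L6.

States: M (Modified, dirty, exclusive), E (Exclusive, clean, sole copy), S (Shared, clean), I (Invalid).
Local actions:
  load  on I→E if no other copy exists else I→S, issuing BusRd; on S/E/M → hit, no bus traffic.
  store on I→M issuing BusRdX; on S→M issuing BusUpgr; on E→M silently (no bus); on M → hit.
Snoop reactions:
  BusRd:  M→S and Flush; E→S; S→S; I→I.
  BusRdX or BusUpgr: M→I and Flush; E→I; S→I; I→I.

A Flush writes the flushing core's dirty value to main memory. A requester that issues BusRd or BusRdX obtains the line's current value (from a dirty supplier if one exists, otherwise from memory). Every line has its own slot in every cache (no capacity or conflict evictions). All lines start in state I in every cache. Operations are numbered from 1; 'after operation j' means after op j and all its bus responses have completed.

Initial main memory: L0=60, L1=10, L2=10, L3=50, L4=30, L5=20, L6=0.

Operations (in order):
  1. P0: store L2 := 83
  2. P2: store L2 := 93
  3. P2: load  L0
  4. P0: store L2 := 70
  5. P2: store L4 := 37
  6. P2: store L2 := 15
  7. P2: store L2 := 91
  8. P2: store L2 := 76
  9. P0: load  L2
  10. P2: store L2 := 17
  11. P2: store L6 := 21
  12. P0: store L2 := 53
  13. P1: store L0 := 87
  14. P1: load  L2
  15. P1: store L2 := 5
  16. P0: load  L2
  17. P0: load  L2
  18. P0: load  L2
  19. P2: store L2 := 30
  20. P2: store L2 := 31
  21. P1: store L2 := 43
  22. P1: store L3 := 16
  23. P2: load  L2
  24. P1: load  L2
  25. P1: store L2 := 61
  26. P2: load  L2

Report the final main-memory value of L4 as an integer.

memory[L4] = 30

  op1 P0: store L2 := 83 → M/I/I on L2; bus BusRdX; mem=10
  op2 P2: store L2 := 93 → I/I/M on L2; bus BusRdX Flush; mem=83
  op3 P2: load  L0 → I/I/E on L0; bus BusRd; mem=60
  op4 P0: store L2 := 70 → M/I/I on L2; bus BusRdX Flush; mem=93
  op5 P2: store L4 := 37 → I/I/M on L4; bus BusRdX; mem=30
  op6 P2: store L2 := 15 → I/I/M on L2; bus BusRdX Flush; mem=70
  op7 P2: store L2 := 91 → I/I/M on L2; bus (none); mem=70
  op8 P2: store L2 := 76 → I/I/M on L2; bus (none); mem=70
  op9 P0: load  L2 → S/I/S on L2; bus BusRd Flush; mem=76
  op10 P2: store L2 := 17 → I/I/M on L2; bus BusUpgr; mem=76
  op11 P2: store L6 := 21 → I/I/M on L6; bus BusRdX; mem=0
  op12 P0: store L2 := 53 → M/I/I on L2; bus BusRdX Flush; mem=17
  op13 P1: store L0 := 87 → I/M/I on L0; bus BusRdX; mem=60
  op14 P1: load  L2 → S/S/I on L2; bus BusRd Flush; mem=53
  op15 P1: store L2 := 5 → I/M/I on L2; bus BusUpgr; mem=53
  op16 P0: load  L2 → S/S/I on L2; bus BusRd Flush; mem=5
  op17 P0: load  L2 → S/S/I on L2; bus (none); mem=5
  op18 P0: load  L2 → S/S/I on L2; bus (none); mem=5
  op19 P2: store L2 := 30 → I/I/M on L2; bus BusRdX; mem=5
  op20 P2: store L2 := 31 → I/I/M on L2; bus (none); mem=5
  op21 P1: store L2 := 43 → I/M/I on L2; bus BusRdX Flush; mem=31
  op22 P1: store L3 := 16 → I/M/I on L3; bus BusRdX; mem=50
  op23 P2: load  L2 → I/S/S on L2; bus BusRd Flush; mem=43
  op24 P1: load  L2 → I/S/S on L2; bus (none); mem=43
  op25 P1: store L2 := 61 → I/M/I on L2; bus BusUpgr; mem=43
  op26 P2: load  L2 → I/S/S on L2; bus BusRd Flush; mem=61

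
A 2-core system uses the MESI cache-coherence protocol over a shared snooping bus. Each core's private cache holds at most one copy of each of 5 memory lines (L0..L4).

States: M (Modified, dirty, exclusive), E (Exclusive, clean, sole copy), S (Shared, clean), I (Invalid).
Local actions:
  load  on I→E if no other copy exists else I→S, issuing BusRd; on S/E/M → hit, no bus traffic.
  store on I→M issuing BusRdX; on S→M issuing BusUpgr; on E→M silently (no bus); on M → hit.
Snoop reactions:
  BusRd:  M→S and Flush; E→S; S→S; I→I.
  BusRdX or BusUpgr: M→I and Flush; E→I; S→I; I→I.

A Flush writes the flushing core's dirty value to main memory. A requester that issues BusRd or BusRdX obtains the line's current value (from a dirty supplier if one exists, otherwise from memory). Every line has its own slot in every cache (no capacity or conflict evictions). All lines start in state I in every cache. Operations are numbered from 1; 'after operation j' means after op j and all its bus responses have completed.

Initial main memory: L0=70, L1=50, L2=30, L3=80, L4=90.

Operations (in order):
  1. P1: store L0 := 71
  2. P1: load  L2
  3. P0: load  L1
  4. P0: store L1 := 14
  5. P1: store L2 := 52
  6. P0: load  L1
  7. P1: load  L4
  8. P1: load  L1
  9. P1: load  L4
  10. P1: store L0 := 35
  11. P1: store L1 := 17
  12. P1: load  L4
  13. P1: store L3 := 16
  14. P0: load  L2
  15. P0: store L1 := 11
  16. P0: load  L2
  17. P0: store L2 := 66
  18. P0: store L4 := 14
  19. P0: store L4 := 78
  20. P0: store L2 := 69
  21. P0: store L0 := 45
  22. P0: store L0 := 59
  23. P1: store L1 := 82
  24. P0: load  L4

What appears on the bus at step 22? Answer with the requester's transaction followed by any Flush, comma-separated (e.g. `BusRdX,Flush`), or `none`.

[1] P1: store L0 := 71 | P0:I, P1:M(71) | bus: BusRdX
[2] P1: load  L2 | P0:I, P1:E(30) | bus: BusRd
[3] P0: load  L1 | P0:E(50), P1:I | bus: BusRd
[4] P0: store L1 := 14 | P0:M(14), P1:I | bus: none
[5] P1: store L2 := 52 | P0:I, P1:M(52) | bus: none
[6] P0: load  L1 | P0:M(14), P1:I | bus: none
[7] P1: load  L4 | P0:I, P1:E(90) | bus: BusRd
[8] P1: load  L1 | P0:S(14), P1:S(14) | bus: BusRd,Flush
[9] P1: load  L4 | P0:I, P1:E(90) | bus: none
[10] P1: store L0 := 35 | P0:I, P1:M(35) | bus: none
[11] P1: store L1 := 17 | P0:I, P1:M(17) | bus: BusUpgr
[12] P1: load  L4 | P0:I, P1:E(90) | bus: none
[13] P1: store L3 := 16 | P0:I, P1:M(16) | bus: BusRdX
[14] P0: load  L2 | P0:S(52), P1:S(52) | bus: BusRd,Flush
[15] P0: store L1 := 11 | P0:M(11), P1:I | bus: BusRdX,Flush
[16] P0: load  L2 | P0:S(52), P1:S(52) | bus: none
[17] P0: store L2 := 66 | P0:M(66), P1:I | bus: BusUpgr
[18] P0: store L4 := 14 | P0:M(14), P1:I | bus: BusRdX
[19] P0: store L4 := 78 | P0:M(78), P1:I | bus: none
[20] P0: store L2 := 69 | P0:M(69), P1:I | bus: none
[21] P0: store L0 := 45 | P0:M(45), P1:I | bus: BusRdX,Flush
[22] P0: store L0 := 59 | P0:M(59), P1:I | bus: none
[23] P1: store L1 := 82 | P0:I, P1:M(82) | bus: BusRdX,Flush
[24] P0: load  L4 | P0:M(78), P1:I | bus: none

bus = none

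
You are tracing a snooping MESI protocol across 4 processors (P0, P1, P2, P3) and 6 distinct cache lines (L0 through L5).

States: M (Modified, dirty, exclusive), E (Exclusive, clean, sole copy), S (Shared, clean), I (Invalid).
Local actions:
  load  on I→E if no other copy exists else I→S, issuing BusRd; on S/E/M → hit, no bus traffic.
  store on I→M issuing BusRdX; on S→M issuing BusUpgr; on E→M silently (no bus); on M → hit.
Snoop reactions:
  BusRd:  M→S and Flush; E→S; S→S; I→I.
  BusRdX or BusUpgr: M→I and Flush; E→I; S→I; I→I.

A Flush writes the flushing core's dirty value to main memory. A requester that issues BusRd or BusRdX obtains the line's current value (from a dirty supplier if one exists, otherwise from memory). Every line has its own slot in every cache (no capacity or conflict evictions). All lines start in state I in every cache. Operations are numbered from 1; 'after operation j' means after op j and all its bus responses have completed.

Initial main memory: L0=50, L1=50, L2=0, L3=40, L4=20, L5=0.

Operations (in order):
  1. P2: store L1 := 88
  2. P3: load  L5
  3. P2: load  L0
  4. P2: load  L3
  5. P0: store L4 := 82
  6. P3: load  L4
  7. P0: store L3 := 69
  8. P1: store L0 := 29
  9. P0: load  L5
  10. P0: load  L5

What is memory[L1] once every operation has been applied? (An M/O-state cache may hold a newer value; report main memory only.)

memory[L1] = 50

[1] P2: store L1 := 88 | P0:I, P1:I, P2:M(88), P3:I | bus: BusRdX
[2] P3: load  L5 | P0:I, P1:I, P2:I, P3:E(0) | bus: BusRd
[3] P2: load  L0 | P0:I, P1:I, P2:E(50), P3:I | bus: BusRd
[4] P2: load  L3 | P0:I, P1:I, P2:E(40), P3:I | bus: BusRd
[5] P0: store L4 := 82 | P0:M(82), P1:I, P2:I, P3:I | bus: BusRdX
[6] P3: load  L4 | P0:S(82), P1:I, P2:I, P3:S(82) | bus: BusRd,Flush
[7] P0: store L3 := 69 | P0:M(69), P1:I, P2:I, P3:I | bus: BusRdX
[8] P1: store L0 := 29 | P0:I, P1:M(29), P2:I, P3:I | bus: BusRdX
[9] P0: load  L5 | P0:S(0), P1:I, P2:I, P3:S(0) | bus: BusRd
[10] P0: load  L5 | P0:S(0), P1:I, P2:I, P3:S(0) | bus: none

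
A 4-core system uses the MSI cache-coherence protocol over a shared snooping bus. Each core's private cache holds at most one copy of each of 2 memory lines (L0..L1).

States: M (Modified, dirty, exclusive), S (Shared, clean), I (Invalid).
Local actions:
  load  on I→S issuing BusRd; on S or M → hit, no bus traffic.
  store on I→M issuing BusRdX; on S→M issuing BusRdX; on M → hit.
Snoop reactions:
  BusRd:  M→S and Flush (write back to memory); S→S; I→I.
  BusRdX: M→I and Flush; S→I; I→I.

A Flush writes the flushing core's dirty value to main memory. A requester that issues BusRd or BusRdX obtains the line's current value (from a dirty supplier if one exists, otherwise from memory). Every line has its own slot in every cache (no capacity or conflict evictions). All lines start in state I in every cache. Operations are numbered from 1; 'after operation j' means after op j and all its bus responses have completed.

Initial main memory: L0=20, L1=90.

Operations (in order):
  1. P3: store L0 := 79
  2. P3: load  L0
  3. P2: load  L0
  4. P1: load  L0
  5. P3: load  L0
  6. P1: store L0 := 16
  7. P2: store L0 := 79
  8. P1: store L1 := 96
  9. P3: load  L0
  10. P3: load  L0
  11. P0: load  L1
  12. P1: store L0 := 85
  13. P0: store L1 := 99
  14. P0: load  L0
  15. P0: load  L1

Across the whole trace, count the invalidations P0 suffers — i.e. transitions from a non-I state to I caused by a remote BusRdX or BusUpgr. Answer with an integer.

invalidations = 0

  op1 P3: store L0 := 79 → I/I/I/M on L0; bus BusRdX; mem=20
  op2 P3: load  L0 → I/I/I/M on L0; bus (none); mem=20
  op3 P2: load  L0 → I/I/S/S on L0; bus BusRd Flush; mem=79
  op4 P1: load  L0 → I/S/S/S on L0; bus BusRd; mem=79
  op5 P3: load  L0 → I/S/S/S on L0; bus (none); mem=79
  op6 P1: store L0 := 16 → I/M/I/I on L0; bus BusRdX; mem=79
  op7 P2: store L0 := 79 → I/I/M/I on L0; bus BusRdX Flush; mem=16
  op8 P1: store L1 := 96 → I/M/I/I on L1; bus BusRdX; mem=90
  op9 P3: load  L0 → I/I/S/S on L0; bus BusRd Flush; mem=79
  op10 P3: load  L0 → I/I/S/S on L0; bus (none); mem=79
  op11 P0: load  L1 → S/S/I/I on L1; bus BusRd Flush; mem=96
  op12 P1: store L0 := 85 → I/M/I/I on L0; bus BusRdX; mem=79
  op13 P0: store L1 := 99 → M/I/I/I on L1; bus BusRdX; mem=96
  op14 P0: load  L0 → S/S/I/I on L0; bus BusRd Flush; mem=85
  op15 P0: load  L1 → M/I/I/I on L1; bus (none); mem=96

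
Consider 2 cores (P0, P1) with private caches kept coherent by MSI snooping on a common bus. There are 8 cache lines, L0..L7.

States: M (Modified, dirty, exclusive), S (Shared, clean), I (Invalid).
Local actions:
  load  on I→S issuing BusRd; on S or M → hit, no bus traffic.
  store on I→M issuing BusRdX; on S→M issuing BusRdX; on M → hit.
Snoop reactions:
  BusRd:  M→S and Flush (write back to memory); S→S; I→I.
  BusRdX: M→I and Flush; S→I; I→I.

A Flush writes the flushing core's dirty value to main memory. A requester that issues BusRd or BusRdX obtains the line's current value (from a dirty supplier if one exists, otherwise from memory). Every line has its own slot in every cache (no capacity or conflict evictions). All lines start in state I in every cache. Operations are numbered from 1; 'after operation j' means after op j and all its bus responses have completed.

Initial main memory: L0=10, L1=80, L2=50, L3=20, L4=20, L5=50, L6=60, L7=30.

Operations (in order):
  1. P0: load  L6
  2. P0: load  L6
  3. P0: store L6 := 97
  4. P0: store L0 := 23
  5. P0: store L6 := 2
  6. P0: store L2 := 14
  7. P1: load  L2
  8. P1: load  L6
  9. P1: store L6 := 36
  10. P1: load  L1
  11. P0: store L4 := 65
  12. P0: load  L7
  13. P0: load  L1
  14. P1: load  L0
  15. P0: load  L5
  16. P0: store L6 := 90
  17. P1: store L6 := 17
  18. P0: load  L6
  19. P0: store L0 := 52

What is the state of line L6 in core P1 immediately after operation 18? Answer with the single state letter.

step 1: P0: load  L6  ⟶  SI  (L6)  txn=BusRd  M[L6]=60
step 2: P0: load  L6  ⟶  SI  (L6)  txn=∅  M[L6]=60
step 3: P0: store L6 := 97  ⟶  MI  (L6)  txn=BusRdX  M[L6]=60
step 4: P0: store L0 := 23  ⟶  MI  (L0)  txn=BusRdX  M[L0]=10
step 5: P0: store L6 := 2  ⟶  MI  (L6)  txn=∅  M[L6]=60
step 6: P0: store L2 := 14  ⟶  MI  (L2)  txn=BusRdX  M[L2]=50
step 7: P1: load  L2  ⟶  SS  (L2)  txn=BusRd+Flush  M[L2]=14
step 8: P1: load  L6  ⟶  SS  (L6)  txn=BusRd+Flush  M[L6]=2
step 9: P1: store L6 := 36  ⟶  IM  (L6)  txn=BusRdX  M[L6]=2
step 10: P1: load  L1  ⟶  IS  (L1)  txn=BusRd  M[L1]=80
step 11: P0: store L4 := 65  ⟶  MI  (L4)  txn=BusRdX  M[L4]=20
step 12: P0: load  L7  ⟶  SI  (L7)  txn=BusRd  M[L7]=30
step 13: P0: load  L1  ⟶  SS  (L1)  txn=BusRd  M[L1]=80
step 14: P1: load  L0  ⟶  SS  (L0)  txn=BusRd+Flush  M[L0]=23
step 15: P0: load  L5  ⟶  SI  (L5)  txn=BusRd  M[L5]=50
step 16: P0: store L6 := 90  ⟶  MI  (L6)  txn=BusRdX+Flush  M[L6]=36
step 17: P1: store L6 := 17  ⟶  IM  (L6)  txn=BusRdX+Flush  M[L6]=90
step 18: P0: load  L6  ⟶  SS  (L6)  txn=BusRd+Flush  M[L6]=17
step 19: P0: store L0 := 52  ⟶  MI  (L0)  txn=BusRdX  M[L0]=23

state = S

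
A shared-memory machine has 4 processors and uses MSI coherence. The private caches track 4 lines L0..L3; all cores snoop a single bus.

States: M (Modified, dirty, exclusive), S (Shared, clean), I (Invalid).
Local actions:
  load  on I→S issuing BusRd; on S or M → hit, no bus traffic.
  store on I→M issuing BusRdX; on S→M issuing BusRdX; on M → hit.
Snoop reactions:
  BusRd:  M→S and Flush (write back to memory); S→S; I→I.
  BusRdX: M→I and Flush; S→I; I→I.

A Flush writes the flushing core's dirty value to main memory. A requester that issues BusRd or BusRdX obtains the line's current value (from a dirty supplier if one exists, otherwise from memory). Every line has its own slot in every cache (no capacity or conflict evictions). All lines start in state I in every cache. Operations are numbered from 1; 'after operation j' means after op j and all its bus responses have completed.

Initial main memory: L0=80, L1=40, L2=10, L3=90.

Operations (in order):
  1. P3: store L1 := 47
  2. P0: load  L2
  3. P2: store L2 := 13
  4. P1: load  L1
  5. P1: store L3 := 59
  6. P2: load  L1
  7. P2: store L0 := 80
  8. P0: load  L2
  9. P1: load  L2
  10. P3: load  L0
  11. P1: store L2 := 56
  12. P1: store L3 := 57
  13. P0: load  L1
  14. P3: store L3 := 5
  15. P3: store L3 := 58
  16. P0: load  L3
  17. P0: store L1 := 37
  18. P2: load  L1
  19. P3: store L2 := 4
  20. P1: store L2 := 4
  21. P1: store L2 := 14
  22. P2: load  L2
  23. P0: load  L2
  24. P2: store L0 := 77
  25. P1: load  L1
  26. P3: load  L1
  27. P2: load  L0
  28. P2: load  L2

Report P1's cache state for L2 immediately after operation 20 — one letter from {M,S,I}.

step 1: P3: store L1 := 47  ⟶  IIIM  (L1)  txn=BusRdX  M[L1]=40
step 2: P0: load  L2  ⟶  SIII  (L2)  txn=BusRd  M[L2]=10
step 3: P2: store L2 := 13  ⟶  IIMI  (L2)  txn=BusRdX  M[L2]=10
step 4: P1: load  L1  ⟶  ISIS  (L1)  txn=BusRd+Flush  M[L1]=47
step 5: P1: store L3 := 59  ⟶  IMII  (L3)  txn=BusRdX  M[L3]=90
step 6: P2: load  L1  ⟶  ISSS  (L1)  txn=BusRd  M[L1]=47
step 7: P2: store L0 := 80  ⟶  IIMI  (L0)  txn=BusRdX  M[L0]=80
step 8: P0: load  L2  ⟶  SISI  (L2)  txn=BusRd+Flush  M[L2]=13
step 9: P1: load  L2  ⟶  SSSI  (L2)  txn=BusRd  M[L2]=13
step 10: P3: load  L0  ⟶  IISS  (L0)  txn=BusRd+Flush  M[L0]=80
step 11: P1: store L2 := 56  ⟶  IMII  (L2)  txn=BusRdX  M[L2]=13
step 12: P1: store L3 := 57  ⟶  IMII  (L3)  txn=∅  M[L3]=90
step 13: P0: load  L1  ⟶  SSSS  (L1)  txn=BusRd  M[L1]=47
step 14: P3: store L3 := 5  ⟶  IIIM  (L3)  txn=BusRdX+Flush  M[L3]=57
step 15: P3: store L3 := 58  ⟶  IIIM  (L3)  txn=∅  M[L3]=57
step 16: P0: load  L3  ⟶  SIIS  (L3)  txn=BusRd+Flush  M[L3]=58
step 17: P0: store L1 := 37  ⟶  MIII  (L1)  txn=BusRdX  M[L1]=47
step 18: P2: load  L1  ⟶  SISI  (L1)  txn=BusRd+Flush  M[L1]=37
step 19: P3: store L2 := 4  ⟶  IIIM  (L2)  txn=BusRdX+Flush  M[L2]=56
step 20: P1: store L2 := 4  ⟶  IMII  (L2)  txn=BusRdX+Flush  M[L2]=4
step 21: P1: store L2 := 14  ⟶  IMII  (L2)  txn=∅  M[L2]=4
step 22: P2: load  L2  ⟶  ISSI  (L2)  txn=BusRd+Flush  M[L2]=14
step 23: P0: load  L2  ⟶  SSSI  (L2)  txn=BusRd  M[L2]=14
step 24: P2: store L0 := 77  ⟶  IIMI  (L0)  txn=BusRdX  M[L0]=80
step 25: P1: load  L1  ⟶  SSSI  (L1)  txn=BusRd  M[L1]=37
step 26: P3: load  L1  ⟶  SSSS  (L1)  txn=BusRd  M[L1]=37
step 27: P2: load  L0  ⟶  IIMI  (L0)  txn=∅  M[L0]=80
step 28: P2: load  L2  ⟶  SSSI  (L2)  txn=∅  M[L2]=14

state = M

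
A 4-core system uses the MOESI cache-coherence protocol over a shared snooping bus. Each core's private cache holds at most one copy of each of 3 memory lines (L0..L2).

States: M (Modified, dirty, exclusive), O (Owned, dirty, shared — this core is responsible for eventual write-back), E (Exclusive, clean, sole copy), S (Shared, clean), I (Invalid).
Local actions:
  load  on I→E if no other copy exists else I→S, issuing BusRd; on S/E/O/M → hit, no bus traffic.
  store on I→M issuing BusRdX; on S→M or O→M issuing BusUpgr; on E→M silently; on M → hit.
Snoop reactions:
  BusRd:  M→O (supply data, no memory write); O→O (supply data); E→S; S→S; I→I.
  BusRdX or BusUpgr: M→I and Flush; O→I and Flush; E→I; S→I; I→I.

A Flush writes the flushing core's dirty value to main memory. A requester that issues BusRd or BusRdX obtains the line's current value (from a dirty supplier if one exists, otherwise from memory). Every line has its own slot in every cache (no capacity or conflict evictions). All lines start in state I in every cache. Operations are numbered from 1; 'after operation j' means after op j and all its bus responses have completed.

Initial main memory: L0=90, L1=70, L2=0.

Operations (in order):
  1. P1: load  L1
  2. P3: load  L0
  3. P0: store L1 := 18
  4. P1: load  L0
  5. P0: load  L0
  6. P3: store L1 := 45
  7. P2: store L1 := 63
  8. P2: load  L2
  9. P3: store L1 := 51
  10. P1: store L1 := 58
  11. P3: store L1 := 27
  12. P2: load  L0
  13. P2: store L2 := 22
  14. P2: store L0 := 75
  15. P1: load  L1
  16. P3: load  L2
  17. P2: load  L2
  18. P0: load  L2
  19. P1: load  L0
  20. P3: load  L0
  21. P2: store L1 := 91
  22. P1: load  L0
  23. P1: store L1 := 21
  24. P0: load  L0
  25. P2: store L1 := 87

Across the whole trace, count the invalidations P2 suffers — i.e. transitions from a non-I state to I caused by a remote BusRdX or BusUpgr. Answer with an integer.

step 1: P1: load  L1  ⟶  IEII  (L1)  txn=BusRd  M[L1]=70
step 2: P3: load  L0  ⟶  IIIE  (L0)  txn=BusRd  M[L0]=90
step 3: P0: store L1 := 18  ⟶  MIII  (L1)  txn=BusRdX  M[L1]=70
step 4: P1: load  L0  ⟶  ISIS  (L0)  txn=BusRd  M[L0]=90
step 5: P0: load  L0  ⟶  SSIS  (L0)  txn=BusRd  M[L0]=90
step 6: P3: store L1 := 45  ⟶  IIIM  (L1)  txn=BusRdX+Flush  M[L1]=18
step 7: P2: store L1 := 63  ⟶  IIMI  (L1)  txn=BusRdX+Flush  M[L1]=45
step 8: P2: load  L2  ⟶  IIEI  (L2)  txn=BusRd  M[L2]=0
step 9: P3: store L1 := 51  ⟶  IIIM  (L1)  txn=BusRdX+Flush  M[L1]=63
step 10: P1: store L1 := 58  ⟶  IMII  (L1)  txn=BusRdX+Flush  M[L1]=51
step 11: P3: store L1 := 27  ⟶  IIIM  (L1)  txn=BusRdX+Flush  M[L1]=58
step 12: P2: load  L0  ⟶  SSSS  (L0)  txn=BusRd  M[L0]=90
step 13: P2: store L2 := 22  ⟶  IIMI  (L2)  txn=∅  M[L2]=0
step 14: P2: store L0 := 75  ⟶  IIMI  (L0)  txn=BusUpgr  M[L0]=90
step 15: P1: load  L1  ⟶  ISIO  (L1)  txn=BusRd  M[L1]=58
step 16: P3: load  L2  ⟶  IIOS  (L2)  txn=BusRd  M[L2]=0
step 17: P2: load  L2  ⟶  IIOS  (L2)  txn=∅  M[L2]=0
step 18: P0: load  L2  ⟶  SIOS  (L2)  txn=BusRd  M[L2]=0
step 19: P1: load  L0  ⟶  ISOI  (L0)  txn=BusRd  M[L0]=90
step 20: P3: load  L0  ⟶  ISOS  (L0)  txn=BusRd  M[L0]=90
step 21: P2: store L1 := 91  ⟶  IIMI  (L1)  txn=BusRdX+Flush  M[L1]=27
step 22: P1: load  L0  ⟶  ISOS  (L0)  txn=∅  M[L0]=90
step 23: P1: store L1 := 21  ⟶  IMII  (L1)  txn=BusRdX+Flush  M[L1]=91
step 24: P0: load  L0  ⟶  SSOS  (L0)  txn=BusRd  M[L0]=90
step 25: P2: store L1 := 87  ⟶  IIMI  (L1)  txn=BusRdX+Flush  M[L1]=21

invalidations = 2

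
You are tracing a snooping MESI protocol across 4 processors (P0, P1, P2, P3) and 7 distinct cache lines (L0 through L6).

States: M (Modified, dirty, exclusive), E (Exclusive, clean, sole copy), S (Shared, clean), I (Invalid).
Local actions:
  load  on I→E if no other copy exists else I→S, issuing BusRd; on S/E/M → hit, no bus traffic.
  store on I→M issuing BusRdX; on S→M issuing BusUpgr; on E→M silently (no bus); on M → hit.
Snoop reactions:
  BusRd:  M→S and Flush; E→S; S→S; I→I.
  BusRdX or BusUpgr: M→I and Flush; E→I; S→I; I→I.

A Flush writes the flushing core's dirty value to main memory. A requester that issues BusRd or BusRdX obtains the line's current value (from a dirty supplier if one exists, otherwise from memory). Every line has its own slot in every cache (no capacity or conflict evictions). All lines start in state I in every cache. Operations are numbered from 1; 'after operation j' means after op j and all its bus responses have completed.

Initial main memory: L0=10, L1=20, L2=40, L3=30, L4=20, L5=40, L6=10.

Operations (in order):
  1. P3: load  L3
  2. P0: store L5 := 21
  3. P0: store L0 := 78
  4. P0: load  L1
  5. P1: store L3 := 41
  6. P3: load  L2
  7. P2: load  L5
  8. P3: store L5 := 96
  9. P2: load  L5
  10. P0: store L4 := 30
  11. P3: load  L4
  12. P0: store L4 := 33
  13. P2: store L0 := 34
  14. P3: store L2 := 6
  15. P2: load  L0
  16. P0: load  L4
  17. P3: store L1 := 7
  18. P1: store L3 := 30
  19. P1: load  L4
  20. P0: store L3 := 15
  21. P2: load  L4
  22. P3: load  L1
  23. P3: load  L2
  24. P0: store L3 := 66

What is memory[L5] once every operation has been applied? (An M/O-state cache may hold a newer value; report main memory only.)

memory[L5] = 96

1. P3: load  L3  bus=[BusRd]  L3: P0=I P1=I P2=I P3=E  mem[L3]=30
2. P0: store L5 := 21  bus=[BusRdX]  L5: P0=M P1=I P2=I P3=I  mem[L5]=40
3. P0: store L0 := 78  bus=[BusRdX]  L0: P0=M P1=I P2=I P3=I  mem[L0]=10
4. P0: load  L1  bus=[BusRd]  L1: P0=E P1=I P2=I P3=I  mem[L1]=20
5. P1: store L3 := 41  bus=[BusRdX]  L3: P0=I P1=M P2=I P3=I  mem[L3]=30
6. P3: load  L2  bus=[BusRd]  L2: P0=I P1=I P2=I P3=E  mem[L2]=40
7. P2: load  L5  bus=[BusRd,Flush]  L5: P0=S P1=I P2=S P3=I  mem[L5]=21
8. P3: store L5 := 96  bus=[BusRdX]  L5: P0=I P1=I P2=I P3=M  mem[L5]=21
9. P2: load  L5  bus=[BusRd,Flush]  L5: P0=I P1=I P2=S P3=S  mem[L5]=96
10. P0: store L4 := 30  bus=[BusRdX]  L4: P0=M P1=I P2=I P3=I  mem[L4]=20
11. P3: load  L4  bus=[BusRd,Flush]  L4: P0=S P1=I P2=I P3=S  mem[L4]=30
12. P0: store L4 := 33  bus=[BusUpgr]  L4: P0=M P1=I P2=I P3=I  mem[L4]=30
13. P2: store L0 := 34  bus=[BusRdX,Flush]  L0: P0=I P1=I P2=M P3=I  mem[L0]=78
14. P3: store L2 := 6  bus=[-]  L2: P0=I P1=I P2=I P3=M  mem[L2]=40
15. P2: load  L0  bus=[-]  L0: P0=I P1=I P2=M P3=I  mem[L0]=78
16. P0: load  L4  bus=[-]  L4: P0=M P1=I P2=I P3=I  mem[L4]=30
17. P3: store L1 := 7  bus=[BusRdX]  L1: P0=I P1=I P2=I P3=M  mem[L1]=20
18. P1: store L3 := 30  bus=[-]  L3: P0=I P1=M P2=I P3=I  mem[L3]=30
19. P1: load  L4  bus=[BusRd,Flush]  L4: P0=S P1=S P2=I P3=I  mem[L4]=33
20. P0: store L3 := 15  bus=[BusRdX,Flush]  L3: P0=M P1=I P2=I P3=I  mem[L3]=30
21. P2: load  L4  bus=[BusRd]  L4: P0=S P1=S P2=S P3=I  mem[L4]=33
22. P3: load  L1  bus=[-]  L1: P0=I P1=I P2=I P3=M  mem[L1]=20
23. P3: load  L2  bus=[-]  L2: P0=I P1=I P2=I P3=M  mem[L2]=40
24. P0: store L3 := 66  bus=[-]  L3: P0=M P1=I P2=I P3=I  mem[L3]=30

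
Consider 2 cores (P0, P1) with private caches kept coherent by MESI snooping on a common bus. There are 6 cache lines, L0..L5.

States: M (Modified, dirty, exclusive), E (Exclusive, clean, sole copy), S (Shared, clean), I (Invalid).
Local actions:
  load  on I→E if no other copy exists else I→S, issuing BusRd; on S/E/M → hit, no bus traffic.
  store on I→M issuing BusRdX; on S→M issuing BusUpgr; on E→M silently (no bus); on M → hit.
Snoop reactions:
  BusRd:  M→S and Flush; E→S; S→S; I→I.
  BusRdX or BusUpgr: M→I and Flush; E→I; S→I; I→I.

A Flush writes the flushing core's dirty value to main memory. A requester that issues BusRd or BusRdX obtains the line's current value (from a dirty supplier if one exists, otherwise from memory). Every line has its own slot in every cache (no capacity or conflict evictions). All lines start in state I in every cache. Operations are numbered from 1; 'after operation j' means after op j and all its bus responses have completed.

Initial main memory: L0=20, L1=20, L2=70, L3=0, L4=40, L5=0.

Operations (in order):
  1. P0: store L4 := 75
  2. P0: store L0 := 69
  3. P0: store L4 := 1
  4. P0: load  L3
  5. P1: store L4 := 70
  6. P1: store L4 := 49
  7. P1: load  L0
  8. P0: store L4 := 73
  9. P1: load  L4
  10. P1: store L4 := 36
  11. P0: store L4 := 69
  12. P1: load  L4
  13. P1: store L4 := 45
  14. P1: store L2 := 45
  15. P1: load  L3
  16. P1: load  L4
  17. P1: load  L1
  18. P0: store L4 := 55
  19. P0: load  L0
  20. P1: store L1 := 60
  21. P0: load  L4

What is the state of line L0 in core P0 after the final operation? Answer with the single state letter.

[1] P0: store L4 := 75 | P0:M(75), P1:I | bus: BusRdX
[2] P0: store L0 := 69 | P0:M(69), P1:I | bus: BusRdX
[3] P0: store L4 := 1 | P0:M(1), P1:I | bus: none
[4] P0: load  L3 | P0:E(0), P1:I | bus: BusRd
[5] P1: store L4 := 70 | P0:I, P1:M(70) | bus: BusRdX,Flush
[6] P1: store L4 := 49 | P0:I, P1:M(49) | bus: none
[7] P1: load  L0 | P0:S(69), P1:S(69) | bus: BusRd,Flush
[8] P0: store L4 := 73 | P0:M(73), P1:I | bus: BusRdX,Flush
[9] P1: load  L4 | P0:S(73), P1:S(73) | bus: BusRd,Flush
[10] P1: store L4 := 36 | P0:I, P1:M(36) | bus: BusUpgr
[11] P0: store L4 := 69 | P0:M(69), P1:I | bus: BusRdX,Flush
[12] P1: load  L4 | P0:S(69), P1:S(69) | bus: BusRd,Flush
[13] P1: store L4 := 45 | P0:I, P1:M(45) | bus: BusUpgr
[14] P1: store L2 := 45 | P0:I, P1:M(45) | bus: BusRdX
[15] P1: load  L3 | P0:S(0), P1:S(0) | bus: BusRd
[16] P1: load  L4 | P0:I, P1:M(45) | bus: none
[17] P1: load  L1 | P0:I, P1:E(20) | bus: BusRd
[18] P0: store L4 := 55 | P0:M(55), P1:I | bus: BusRdX,Flush
[19] P0: load  L0 | P0:S(69), P1:S(69) | bus: none
[20] P1: store L1 := 60 | P0:I, P1:M(60) | bus: none
[21] P0: load  L4 | P0:M(55), P1:I | bus: none

state = S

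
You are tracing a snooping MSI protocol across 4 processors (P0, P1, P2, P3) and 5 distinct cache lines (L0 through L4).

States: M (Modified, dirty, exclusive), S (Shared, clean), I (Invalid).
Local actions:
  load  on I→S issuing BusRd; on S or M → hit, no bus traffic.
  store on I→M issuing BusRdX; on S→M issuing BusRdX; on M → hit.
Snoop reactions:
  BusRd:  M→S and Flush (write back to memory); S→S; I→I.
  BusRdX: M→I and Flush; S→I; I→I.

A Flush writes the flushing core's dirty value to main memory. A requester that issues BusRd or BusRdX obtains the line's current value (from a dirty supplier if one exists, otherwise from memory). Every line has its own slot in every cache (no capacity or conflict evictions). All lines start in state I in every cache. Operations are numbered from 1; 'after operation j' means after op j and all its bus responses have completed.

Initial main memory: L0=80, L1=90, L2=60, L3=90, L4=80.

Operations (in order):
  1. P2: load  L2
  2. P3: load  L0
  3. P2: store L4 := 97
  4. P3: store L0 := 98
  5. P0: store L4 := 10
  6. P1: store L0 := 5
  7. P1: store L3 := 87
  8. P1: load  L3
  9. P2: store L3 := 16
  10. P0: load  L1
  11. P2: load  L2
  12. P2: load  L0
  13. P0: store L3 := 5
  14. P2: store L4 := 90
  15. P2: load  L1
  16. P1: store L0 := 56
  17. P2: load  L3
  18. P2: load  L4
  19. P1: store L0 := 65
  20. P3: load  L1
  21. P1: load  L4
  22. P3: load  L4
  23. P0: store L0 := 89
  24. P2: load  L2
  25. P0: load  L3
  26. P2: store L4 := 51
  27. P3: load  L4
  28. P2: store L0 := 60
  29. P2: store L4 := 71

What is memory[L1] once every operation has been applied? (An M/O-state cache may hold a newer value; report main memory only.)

step 1: P2: load  L2  ⟶  IISI  (L2)  txn=BusRd  M[L2]=60
step 2: P3: load  L0  ⟶  IIIS  (L0)  txn=BusRd  M[L0]=80
step 3: P2: store L4 := 97  ⟶  IIMI  (L4)  txn=BusRdX  M[L4]=80
step 4: P3: store L0 := 98  ⟶  IIIM  (L0)  txn=BusRdX  M[L0]=80
step 5: P0: store L4 := 10  ⟶  MIII  (L4)  txn=BusRdX+Flush  M[L4]=97
step 6: P1: store L0 := 5  ⟶  IMII  (L0)  txn=BusRdX+Flush  M[L0]=98
step 7: P1: store L3 := 87  ⟶  IMII  (L3)  txn=BusRdX  M[L3]=90
step 8: P1: load  L3  ⟶  IMII  (L3)  txn=∅  M[L3]=90
step 9: P2: store L3 := 16  ⟶  IIMI  (L3)  txn=BusRdX+Flush  M[L3]=87
step 10: P0: load  L1  ⟶  SIII  (L1)  txn=BusRd  M[L1]=90
step 11: P2: load  L2  ⟶  IISI  (L2)  txn=∅  M[L2]=60
step 12: P2: load  L0  ⟶  ISSI  (L0)  txn=BusRd+Flush  M[L0]=5
step 13: P0: store L3 := 5  ⟶  MIII  (L3)  txn=BusRdX+Flush  M[L3]=16
step 14: P2: store L4 := 90  ⟶  IIMI  (L4)  txn=BusRdX+Flush  M[L4]=10
step 15: P2: load  L1  ⟶  SISI  (L1)  txn=BusRd  M[L1]=90
step 16: P1: store L0 := 56  ⟶  IMII  (L0)  txn=BusRdX  M[L0]=5
step 17: P2: load  L3  ⟶  SISI  (L3)  txn=BusRd+Flush  M[L3]=5
step 18: P2: load  L4  ⟶  IIMI  (L4)  txn=∅  M[L4]=10
step 19: P1: store L0 := 65  ⟶  IMII  (L0)  txn=∅  M[L0]=5
step 20: P3: load  L1  ⟶  SISS  (L1)  txn=BusRd  M[L1]=90
step 21: P1: load  L4  ⟶  ISSI  (L4)  txn=BusRd+Flush  M[L4]=90
step 22: P3: load  L4  ⟶  ISSS  (L4)  txn=BusRd  M[L4]=90
step 23: P0: store L0 := 89  ⟶  MIII  (L0)  txn=BusRdX+Flush  M[L0]=65
step 24: P2: load  L2  ⟶  IISI  (L2)  txn=∅  M[L2]=60
step 25: P0: load  L3  ⟶  SISI  (L3)  txn=∅  M[L3]=5
step 26: P2: store L4 := 51  ⟶  IIMI  (L4)  txn=BusRdX  M[L4]=90
step 27: P3: load  L4  ⟶  IISS  (L4)  txn=BusRd+Flush  M[L4]=51
step 28: P2: store L0 := 60  ⟶  IIMI  (L0)  txn=BusRdX+Flush  M[L0]=89
step 29: P2: store L4 := 71  ⟶  IIMI  (L4)  txn=BusRdX  M[L4]=51

memory[L1] = 90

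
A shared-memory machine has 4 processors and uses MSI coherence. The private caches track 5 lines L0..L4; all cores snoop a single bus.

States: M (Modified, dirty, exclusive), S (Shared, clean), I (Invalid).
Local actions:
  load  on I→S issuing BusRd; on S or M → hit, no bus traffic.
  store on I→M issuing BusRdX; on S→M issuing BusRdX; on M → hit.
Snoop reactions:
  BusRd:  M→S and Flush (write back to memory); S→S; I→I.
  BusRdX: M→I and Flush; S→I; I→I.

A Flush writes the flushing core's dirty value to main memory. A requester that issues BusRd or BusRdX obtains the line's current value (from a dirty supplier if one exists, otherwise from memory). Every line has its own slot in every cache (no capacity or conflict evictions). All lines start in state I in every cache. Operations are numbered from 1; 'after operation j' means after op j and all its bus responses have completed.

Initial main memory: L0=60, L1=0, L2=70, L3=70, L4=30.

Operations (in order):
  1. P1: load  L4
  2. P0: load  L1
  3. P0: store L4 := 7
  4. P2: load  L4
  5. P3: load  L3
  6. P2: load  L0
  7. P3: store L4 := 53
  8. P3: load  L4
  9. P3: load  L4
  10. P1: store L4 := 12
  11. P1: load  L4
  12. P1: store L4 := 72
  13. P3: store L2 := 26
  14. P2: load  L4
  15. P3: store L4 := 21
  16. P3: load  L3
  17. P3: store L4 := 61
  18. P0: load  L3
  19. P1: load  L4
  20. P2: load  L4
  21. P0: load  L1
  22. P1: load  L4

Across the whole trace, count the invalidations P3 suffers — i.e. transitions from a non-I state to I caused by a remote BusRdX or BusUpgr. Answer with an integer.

invalidations = 1

step 1: P1: load  L4  ⟶  ISII  (L4)  txn=BusRd  M[L4]=30
step 2: P0: load  L1  ⟶  SIII  (L1)  txn=BusRd  M[L1]=0
step 3: P0: store L4 := 7  ⟶  MIII  (L4)  txn=BusRdX  M[L4]=30
step 4: P2: load  L4  ⟶  SISI  (L4)  txn=BusRd+Flush  M[L4]=7
step 5: P3: load  L3  ⟶  IIIS  (L3)  txn=BusRd  M[L3]=70
step 6: P2: load  L0  ⟶  IISI  (L0)  txn=BusRd  M[L0]=60
step 7: P3: store L4 := 53  ⟶  IIIM  (L4)  txn=BusRdX  M[L4]=7
step 8: P3: load  L4  ⟶  IIIM  (L4)  txn=∅  M[L4]=7
step 9: P3: load  L4  ⟶  IIIM  (L4)  txn=∅  M[L4]=7
step 10: P1: store L4 := 12  ⟶  IMII  (L4)  txn=BusRdX+Flush  M[L4]=53
step 11: P1: load  L4  ⟶  IMII  (L4)  txn=∅  M[L4]=53
step 12: P1: store L4 := 72  ⟶  IMII  (L4)  txn=∅  M[L4]=53
step 13: P3: store L2 := 26  ⟶  IIIM  (L2)  txn=BusRdX  M[L2]=70
step 14: P2: load  L4  ⟶  ISSI  (L4)  txn=BusRd+Flush  M[L4]=72
step 15: P3: store L4 := 21  ⟶  IIIM  (L4)  txn=BusRdX  M[L4]=72
step 16: P3: load  L3  ⟶  IIIS  (L3)  txn=∅  M[L3]=70
step 17: P3: store L4 := 61  ⟶  IIIM  (L4)  txn=∅  M[L4]=72
step 18: P0: load  L3  ⟶  SIIS  (L3)  txn=BusRd  M[L3]=70
step 19: P1: load  L4  ⟶  ISIS  (L4)  txn=BusRd+Flush  M[L4]=61
step 20: P2: load  L4  ⟶  ISSS  (L4)  txn=BusRd  M[L4]=61
step 21: P0: load  L1  ⟶  SIII  (L1)  txn=∅  M[L1]=0
step 22: P1: load  L4  ⟶  ISSS  (L4)  txn=∅  M[L4]=61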